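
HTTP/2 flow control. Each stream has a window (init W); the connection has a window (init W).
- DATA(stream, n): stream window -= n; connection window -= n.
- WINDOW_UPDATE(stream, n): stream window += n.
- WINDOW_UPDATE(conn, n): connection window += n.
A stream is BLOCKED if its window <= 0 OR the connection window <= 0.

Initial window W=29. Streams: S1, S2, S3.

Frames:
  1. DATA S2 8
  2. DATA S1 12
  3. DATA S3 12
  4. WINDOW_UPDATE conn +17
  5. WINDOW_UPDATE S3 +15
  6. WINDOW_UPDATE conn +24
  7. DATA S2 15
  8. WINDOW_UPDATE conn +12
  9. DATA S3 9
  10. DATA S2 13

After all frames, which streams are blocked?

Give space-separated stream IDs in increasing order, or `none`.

Answer: S2

Derivation:
Op 1: conn=21 S1=29 S2=21 S3=29 blocked=[]
Op 2: conn=9 S1=17 S2=21 S3=29 blocked=[]
Op 3: conn=-3 S1=17 S2=21 S3=17 blocked=[1, 2, 3]
Op 4: conn=14 S1=17 S2=21 S3=17 blocked=[]
Op 5: conn=14 S1=17 S2=21 S3=32 blocked=[]
Op 6: conn=38 S1=17 S2=21 S3=32 blocked=[]
Op 7: conn=23 S1=17 S2=6 S3=32 blocked=[]
Op 8: conn=35 S1=17 S2=6 S3=32 blocked=[]
Op 9: conn=26 S1=17 S2=6 S3=23 blocked=[]
Op 10: conn=13 S1=17 S2=-7 S3=23 blocked=[2]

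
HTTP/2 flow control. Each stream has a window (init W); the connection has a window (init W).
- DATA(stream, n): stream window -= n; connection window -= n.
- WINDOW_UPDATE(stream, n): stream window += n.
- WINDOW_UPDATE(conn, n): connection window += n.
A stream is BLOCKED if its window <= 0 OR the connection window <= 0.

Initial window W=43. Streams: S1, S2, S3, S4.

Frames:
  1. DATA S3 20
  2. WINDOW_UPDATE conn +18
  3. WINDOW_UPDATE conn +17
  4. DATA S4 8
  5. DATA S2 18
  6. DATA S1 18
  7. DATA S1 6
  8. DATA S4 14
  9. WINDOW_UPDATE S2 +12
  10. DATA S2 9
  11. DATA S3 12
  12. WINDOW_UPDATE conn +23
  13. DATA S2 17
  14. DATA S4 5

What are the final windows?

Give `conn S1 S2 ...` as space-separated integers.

Op 1: conn=23 S1=43 S2=43 S3=23 S4=43 blocked=[]
Op 2: conn=41 S1=43 S2=43 S3=23 S4=43 blocked=[]
Op 3: conn=58 S1=43 S2=43 S3=23 S4=43 blocked=[]
Op 4: conn=50 S1=43 S2=43 S3=23 S4=35 blocked=[]
Op 5: conn=32 S1=43 S2=25 S3=23 S4=35 blocked=[]
Op 6: conn=14 S1=25 S2=25 S3=23 S4=35 blocked=[]
Op 7: conn=8 S1=19 S2=25 S3=23 S4=35 blocked=[]
Op 8: conn=-6 S1=19 S2=25 S3=23 S4=21 blocked=[1, 2, 3, 4]
Op 9: conn=-6 S1=19 S2=37 S3=23 S4=21 blocked=[1, 2, 3, 4]
Op 10: conn=-15 S1=19 S2=28 S3=23 S4=21 blocked=[1, 2, 3, 4]
Op 11: conn=-27 S1=19 S2=28 S3=11 S4=21 blocked=[1, 2, 3, 4]
Op 12: conn=-4 S1=19 S2=28 S3=11 S4=21 blocked=[1, 2, 3, 4]
Op 13: conn=-21 S1=19 S2=11 S3=11 S4=21 blocked=[1, 2, 3, 4]
Op 14: conn=-26 S1=19 S2=11 S3=11 S4=16 blocked=[1, 2, 3, 4]

Answer: -26 19 11 11 16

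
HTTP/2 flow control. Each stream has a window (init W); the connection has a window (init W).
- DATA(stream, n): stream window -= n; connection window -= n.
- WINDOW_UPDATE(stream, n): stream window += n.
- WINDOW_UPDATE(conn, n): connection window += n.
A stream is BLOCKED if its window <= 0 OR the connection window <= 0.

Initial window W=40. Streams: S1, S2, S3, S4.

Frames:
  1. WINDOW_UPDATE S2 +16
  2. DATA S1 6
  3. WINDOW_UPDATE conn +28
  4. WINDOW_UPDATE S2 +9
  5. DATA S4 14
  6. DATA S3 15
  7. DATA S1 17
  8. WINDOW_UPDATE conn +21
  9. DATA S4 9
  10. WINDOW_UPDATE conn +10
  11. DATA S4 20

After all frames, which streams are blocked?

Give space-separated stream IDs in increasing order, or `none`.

Op 1: conn=40 S1=40 S2=56 S3=40 S4=40 blocked=[]
Op 2: conn=34 S1=34 S2=56 S3=40 S4=40 blocked=[]
Op 3: conn=62 S1=34 S2=56 S3=40 S4=40 blocked=[]
Op 4: conn=62 S1=34 S2=65 S3=40 S4=40 blocked=[]
Op 5: conn=48 S1=34 S2=65 S3=40 S4=26 blocked=[]
Op 6: conn=33 S1=34 S2=65 S3=25 S4=26 blocked=[]
Op 7: conn=16 S1=17 S2=65 S3=25 S4=26 blocked=[]
Op 8: conn=37 S1=17 S2=65 S3=25 S4=26 blocked=[]
Op 9: conn=28 S1=17 S2=65 S3=25 S4=17 blocked=[]
Op 10: conn=38 S1=17 S2=65 S3=25 S4=17 blocked=[]
Op 11: conn=18 S1=17 S2=65 S3=25 S4=-3 blocked=[4]

Answer: S4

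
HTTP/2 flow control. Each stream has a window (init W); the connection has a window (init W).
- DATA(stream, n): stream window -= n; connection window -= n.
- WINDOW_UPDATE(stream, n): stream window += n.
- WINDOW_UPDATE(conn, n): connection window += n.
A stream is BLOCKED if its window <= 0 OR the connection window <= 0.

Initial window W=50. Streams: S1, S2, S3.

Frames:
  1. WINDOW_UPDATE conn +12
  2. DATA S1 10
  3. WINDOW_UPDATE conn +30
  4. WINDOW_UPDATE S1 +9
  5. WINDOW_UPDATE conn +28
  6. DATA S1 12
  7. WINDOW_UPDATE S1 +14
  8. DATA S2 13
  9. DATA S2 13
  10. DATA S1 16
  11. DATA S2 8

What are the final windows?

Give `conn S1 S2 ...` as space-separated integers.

Op 1: conn=62 S1=50 S2=50 S3=50 blocked=[]
Op 2: conn=52 S1=40 S2=50 S3=50 blocked=[]
Op 3: conn=82 S1=40 S2=50 S3=50 blocked=[]
Op 4: conn=82 S1=49 S2=50 S3=50 blocked=[]
Op 5: conn=110 S1=49 S2=50 S3=50 blocked=[]
Op 6: conn=98 S1=37 S2=50 S3=50 blocked=[]
Op 7: conn=98 S1=51 S2=50 S3=50 blocked=[]
Op 8: conn=85 S1=51 S2=37 S3=50 blocked=[]
Op 9: conn=72 S1=51 S2=24 S3=50 blocked=[]
Op 10: conn=56 S1=35 S2=24 S3=50 blocked=[]
Op 11: conn=48 S1=35 S2=16 S3=50 blocked=[]

Answer: 48 35 16 50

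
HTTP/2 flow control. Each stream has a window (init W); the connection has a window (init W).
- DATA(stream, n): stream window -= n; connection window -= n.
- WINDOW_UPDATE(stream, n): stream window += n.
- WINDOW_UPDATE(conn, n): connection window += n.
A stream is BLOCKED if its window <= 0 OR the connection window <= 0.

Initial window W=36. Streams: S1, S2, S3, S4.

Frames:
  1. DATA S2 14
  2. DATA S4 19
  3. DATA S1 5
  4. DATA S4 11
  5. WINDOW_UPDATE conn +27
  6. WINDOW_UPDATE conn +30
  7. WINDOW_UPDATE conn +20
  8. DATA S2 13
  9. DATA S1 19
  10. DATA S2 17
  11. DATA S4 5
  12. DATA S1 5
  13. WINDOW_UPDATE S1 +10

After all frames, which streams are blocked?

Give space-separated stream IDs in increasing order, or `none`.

Op 1: conn=22 S1=36 S2=22 S3=36 S4=36 blocked=[]
Op 2: conn=3 S1=36 S2=22 S3=36 S4=17 blocked=[]
Op 3: conn=-2 S1=31 S2=22 S3=36 S4=17 blocked=[1, 2, 3, 4]
Op 4: conn=-13 S1=31 S2=22 S3=36 S4=6 blocked=[1, 2, 3, 4]
Op 5: conn=14 S1=31 S2=22 S3=36 S4=6 blocked=[]
Op 6: conn=44 S1=31 S2=22 S3=36 S4=6 blocked=[]
Op 7: conn=64 S1=31 S2=22 S3=36 S4=6 blocked=[]
Op 8: conn=51 S1=31 S2=9 S3=36 S4=6 blocked=[]
Op 9: conn=32 S1=12 S2=9 S3=36 S4=6 blocked=[]
Op 10: conn=15 S1=12 S2=-8 S3=36 S4=6 blocked=[2]
Op 11: conn=10 S1=12 S2=-8 S3=36 S4=1 blocked=[2]
Op 12: conn=5 S1=7 S2=-8 S3=36 S4=1 blocked=[2]
Op 13: conn=5 S1=17 S2=-8 S3=36 S4=1 blocked=[2]

Answer: S2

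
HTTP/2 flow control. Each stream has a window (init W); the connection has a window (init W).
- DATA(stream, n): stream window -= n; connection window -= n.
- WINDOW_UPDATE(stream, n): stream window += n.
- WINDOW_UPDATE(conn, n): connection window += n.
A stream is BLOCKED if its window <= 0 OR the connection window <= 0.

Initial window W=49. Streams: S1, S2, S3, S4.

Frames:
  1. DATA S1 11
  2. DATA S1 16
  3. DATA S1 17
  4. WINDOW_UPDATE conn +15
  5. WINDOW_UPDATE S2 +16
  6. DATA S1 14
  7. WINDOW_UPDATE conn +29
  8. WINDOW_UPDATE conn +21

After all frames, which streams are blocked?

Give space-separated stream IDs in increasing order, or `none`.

Answer: S1

Derivation:
Op 1: conn=38 S1=38 S2=49 S3=49 S4=49 blocked=[]
Op 2: conn=22 S1=22 S2=49 S3=49 S4=49 blocked=[]
Op 3: conn=5 S1=5 S2=49 S3=49 S4=49 blocked=[]
Op 4: conn=20 S1=5 S2=49 S3=49 S4=49 blocked=[]
Op 5: conn=20 S1=5 S2=65 S3=49 S4=49 blocked=[]
Op 6: conn=6 S1=-9 S2=65 S3=49 S4=49 blocked=[1]
Op 7: conn=35 S1=-9 S2=65 S3=49 S4=49 blocked=[1]
Op 8: conn=56 S1=-9 S2=65 S3=49 S4=49 blocked=[1]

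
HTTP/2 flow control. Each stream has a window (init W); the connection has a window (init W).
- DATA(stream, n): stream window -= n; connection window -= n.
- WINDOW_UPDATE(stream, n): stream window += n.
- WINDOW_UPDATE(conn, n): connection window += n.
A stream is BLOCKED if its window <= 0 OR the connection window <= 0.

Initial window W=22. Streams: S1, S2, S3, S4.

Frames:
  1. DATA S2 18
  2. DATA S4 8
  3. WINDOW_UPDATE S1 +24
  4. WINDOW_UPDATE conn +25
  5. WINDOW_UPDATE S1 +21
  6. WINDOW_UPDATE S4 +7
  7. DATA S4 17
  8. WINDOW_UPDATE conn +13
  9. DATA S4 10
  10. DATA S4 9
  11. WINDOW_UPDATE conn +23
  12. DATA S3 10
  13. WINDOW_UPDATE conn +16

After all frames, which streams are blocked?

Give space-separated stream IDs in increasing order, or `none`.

Answer: S4

Derivation:
Op 1: conn=4 S1=22 S2=4 S3=22 S4=22 blocked=[]
Op 2: conn=-4 S1=22 S2=4 S3=22 S4=14 blocked=[1, 2, 3, 4]
Op 3: conn=-4 S1=46 S2=4 S3=22 S4=14 blocked=[1, 2, 3, 4]
Op 4: conn=21 S1=46 S2=4 S3=22 S4=14 blocked=[]
Op 5: conn=21 S1=67 S2=4 S3=22 S4=14 blocked=[]
Op 6: conn=21 S1=67 S2=4 S3=22 S4=21 blocked=[]
Op 7: conn=4 S1=67 S2=4 S3=22 S4=4 blocked=[]
Op 8: conn=17 S1=67 S2=4 S3=22 S4=4 blocked=[]
Op 9: conn=7 S1=67 S2=4 S3=22 S4=-6 blocked=[4]
Op 10: conn=-2 S1=67 S2=4 S3=22 S4=-15 blocked=[1, 2, 3, 4]
Op 11: conn=21 S1=67 S2=4 S3=22 S4=-15 blocked=[4]
Op 12: conn=11 S1=67 S2=4 S3=12 S4=-15 blocked=[4]
Op 13: conn=27 S1=67 S2=4 S3=12 S4=-15 blocked=[4]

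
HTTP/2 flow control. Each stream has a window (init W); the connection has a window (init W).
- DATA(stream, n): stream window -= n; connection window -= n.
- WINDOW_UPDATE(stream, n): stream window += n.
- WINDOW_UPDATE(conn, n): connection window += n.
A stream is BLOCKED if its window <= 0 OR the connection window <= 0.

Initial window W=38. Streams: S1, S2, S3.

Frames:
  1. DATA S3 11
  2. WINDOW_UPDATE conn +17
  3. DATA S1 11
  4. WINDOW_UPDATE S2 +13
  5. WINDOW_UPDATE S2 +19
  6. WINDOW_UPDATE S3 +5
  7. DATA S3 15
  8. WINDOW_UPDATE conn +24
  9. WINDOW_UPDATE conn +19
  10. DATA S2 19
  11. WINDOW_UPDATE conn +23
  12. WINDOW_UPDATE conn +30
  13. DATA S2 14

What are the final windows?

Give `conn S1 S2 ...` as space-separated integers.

Op 1: conn=27 S1=38 S2=38 S3=27 blocked=[]
Op 2: conn=44 S1=38 S2=38 S3=27 blocked=[]
Op 3: conn=33 S1=27 S2=38 S3=27 blocked=[]
Op 4: conn=33 S1=27 S2=51 S3=27 blocked=[]
Op 5: conn=33 S1=27 S2=70 S3=27 blocked=[]
Op 6: conn=33 S1=27 S2=70 S3=32 blocked=[]
Op 7: conn=18 S1=27 S2=70 S3=17 blocked=[]
Op 8: conn=42 S1=27 S2=70 S3=17 blocked=[]
Op 9: conn=61 S1=27 S2=70 S3=17 blocked=[]
Op 10: conn=42 S1=27 S2=51 S3=17 blocked=[]
Op 11: conn=65 S1=27 S2=51 S3=17 blocked=[]
Op 12: conn=95 S1=27 S2=51 S3=17 blocked=[]
Op 13: conn=81 S1=27 S2=37 S3=17 blocked=[]

Answer: 81 27 37 17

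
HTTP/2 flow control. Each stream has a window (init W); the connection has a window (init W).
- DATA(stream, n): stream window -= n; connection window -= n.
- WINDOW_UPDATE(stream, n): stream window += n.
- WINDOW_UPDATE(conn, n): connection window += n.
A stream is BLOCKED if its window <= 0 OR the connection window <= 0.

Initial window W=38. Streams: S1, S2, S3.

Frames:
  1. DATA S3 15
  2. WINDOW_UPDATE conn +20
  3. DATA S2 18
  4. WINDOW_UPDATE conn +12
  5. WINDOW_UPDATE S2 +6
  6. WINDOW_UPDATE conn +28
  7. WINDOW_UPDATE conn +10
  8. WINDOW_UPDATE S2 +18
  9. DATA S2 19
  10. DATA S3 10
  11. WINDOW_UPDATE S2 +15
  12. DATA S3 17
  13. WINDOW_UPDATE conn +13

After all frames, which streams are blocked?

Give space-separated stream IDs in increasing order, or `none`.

Answer: S3

Derivation:
Op 1: conn=23 S1=38 S2=38 S3=23 blocked=[]
Op 2: conn=43 S1=38 S2=38 S3=23 blocked=[]
Op 3: conn=25 S1=38 S2=20 S3=23 blocked=[]
Op 4: conn=37 S1=38 S2=20 S3=23 blocked=[]
Op 5: conn=37 S1=38 S2=26 S3=23 blocked=[]
Op 6: conn=65 S1=38 S2=26 S3=23 blocked=[]
Op 7: conn=75 S1=38 S2=26 S3=23 blocked=[]
Op 8: conn=75 S1=38 S2=44 S3=23 blocked=[]
Op 9: conn=56 S1=38 S2=25 S3=23 blocked=[]
Op 10: conn=46 S1=38 S2=25 S3=13 blocked=[]
Op 11: conn=46 S1=38 S2=40 S3=13 blocked=[]
Op 12: conn=29 S1=38 S2=40 S3=-4 blocked=[3]
Op 13: conn=42 S1=38 S2=40 S3=-4 blocked=[3]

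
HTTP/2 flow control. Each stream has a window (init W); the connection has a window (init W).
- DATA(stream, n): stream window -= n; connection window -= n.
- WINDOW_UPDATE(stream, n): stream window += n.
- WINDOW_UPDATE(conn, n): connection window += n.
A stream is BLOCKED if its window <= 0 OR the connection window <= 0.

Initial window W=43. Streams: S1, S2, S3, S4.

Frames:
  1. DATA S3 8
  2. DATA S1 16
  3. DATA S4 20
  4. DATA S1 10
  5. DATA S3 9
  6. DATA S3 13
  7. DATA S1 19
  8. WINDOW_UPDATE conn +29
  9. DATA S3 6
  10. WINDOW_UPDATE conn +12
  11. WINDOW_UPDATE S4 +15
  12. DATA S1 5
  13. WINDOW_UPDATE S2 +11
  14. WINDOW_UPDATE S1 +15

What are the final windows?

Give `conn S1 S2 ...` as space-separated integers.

Answer: -22 8 54 7 38

Derivation:
Op 1: conn=35 S1=43 S2=43 S3=35 S4=43 blocked=[]
Op 2: conn=19 S1=27 S2=43 S3=35 S4=43 blocked=[]
Op 3: conn=-1 S1=27 S2=43 S3=35 S4=23 blocked=[1, 2, 3, 4]
Op 4: conn=-11 S1=17 S2=43 S3=35 S4=23 blocked=[1, 2, 3, 4]
Op 5: conn=-20 S1=17 S2=43 S3=26 S4=23 blocked=[1, 2, 3, 4]
Op 6: conn=-33 S1=17 S2=43 S3=13 S4=23 blocked=[1, 2, 3, 4]
Op 7: conn=-52 S1=-2 S2=43 S3=13 S4=23 blocked=[1, 2, 3, 4]
Op 8: conn=-23 S1=-2 S2=43 S3=13 S4=23 blocked=[1, 2, 3, 4]
Op 9: conn=-29 S1=-2 S2=43 S3=7 S4=23 blocked=[1, 2, 3, 4]
Op 10: conn=-17 S1=-2 S2=43 S3=7 S4=23 blocked=[1, 2, 3, 4]
Op 11: conn=-17 S1=-2 S2=43 S3=7 S4=38 blocked=[1, 2, 3, 4]
Op 12: conn=-22 S1=-7 S2=43 S3=7 S4=38 blocked=[1, 2, 3, 4]
Op 13: conn=-22 S1=-7 S2=54 S3=7 S4=38 blocked=[1, 2, 3, 4]
Op 14: conn=-22 S1=8 S2=54 S3=7 S4=38 blocked=[1, 2, 3, 4]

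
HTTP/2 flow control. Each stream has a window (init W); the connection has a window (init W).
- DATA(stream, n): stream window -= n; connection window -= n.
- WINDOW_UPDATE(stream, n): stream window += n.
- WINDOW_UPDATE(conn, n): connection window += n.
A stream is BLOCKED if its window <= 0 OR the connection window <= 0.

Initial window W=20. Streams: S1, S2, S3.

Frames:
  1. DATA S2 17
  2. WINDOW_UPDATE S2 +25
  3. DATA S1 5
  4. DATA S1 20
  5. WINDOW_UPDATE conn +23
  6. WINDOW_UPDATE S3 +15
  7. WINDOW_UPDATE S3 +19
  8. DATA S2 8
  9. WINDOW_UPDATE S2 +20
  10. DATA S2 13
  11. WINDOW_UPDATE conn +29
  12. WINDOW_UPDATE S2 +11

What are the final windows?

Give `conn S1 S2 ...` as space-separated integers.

Op 1: conn=3 S1=20 S2=3 S3=20 blocked=[]
Op 2: conn=3 S1=20 S2=28 S3=20 blocked=[]
Op 3: conn=-2 S1=15 S2=28 S3=20 blocked=[1, 2, 3]
Op 4: conn=-22 S1=-5 S2=28 S3=20 blocked=[1, 2, 3]
Op 5: conn=1 S1=-5 S2=28 S3=20 blocked=[1]
Op 6: conn=1 S1=-5 S2=28 S3=35 blocked=[1]
Op 7: conn=1 S1=-5 S2=28 S3=54 blocked=[1]
Op 8: conn=-7 S1=-5 S2=20 S3=54 blocked=[1, 2, 3]
Op 9: conn=-7 S1=-5 S2=40 S3=54 blocked=[1, 2, 3]
Op 10: conn=-20 S1=-5 S2=27 S3=54 blocked=[1, 2, 3]
Op 11: conn=9 S1=-5 S2=27 S3=54 blocked=[1]
Op 12: conn=9 S1=-5 S2=38 S3=54 blocked=[1]

Answer: 9 -5 38 54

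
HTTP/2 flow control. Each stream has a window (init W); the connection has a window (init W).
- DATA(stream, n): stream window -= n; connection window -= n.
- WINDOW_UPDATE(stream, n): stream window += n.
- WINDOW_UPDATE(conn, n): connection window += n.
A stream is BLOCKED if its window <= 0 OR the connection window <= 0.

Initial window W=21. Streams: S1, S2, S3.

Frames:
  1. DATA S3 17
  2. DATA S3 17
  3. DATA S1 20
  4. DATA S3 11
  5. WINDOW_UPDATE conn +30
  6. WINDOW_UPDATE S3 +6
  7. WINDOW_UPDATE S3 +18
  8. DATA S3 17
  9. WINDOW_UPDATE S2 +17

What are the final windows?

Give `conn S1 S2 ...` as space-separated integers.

Op 1: conn=4 S1=21 S2=21 S3=4 blocked=[]
Op 2: conn=-13 S1=21 S2=21 S3=-13 blocked=[1, 2, 3]
Op 3: conn=-33 S1=1 S2=21 S3=-13 blocked=[1, 2, 3]
Op 4: conn=-44 S1=1 S2=21 S3=-24 blocked=[1, 2, 3]
Op 5: conn=-14 S1=1 S2=21 S3=-24 blocked=[1, 2, 3]
Op 6: conn=-14 S1=1 S2=21 S3=-18 blocked=[1, 2, 3]
Op 7: conn=-14 S1=1 S2=21 S3=0 blocked=[1, 2, 3]
Op 8: conn=-31 S1=1 S2=21 S3=-17 blocked=[1, 2, 3]
Op 9: conn=-31 S1=1 S2=38 S3=-17 blocked=[1, 2, 3]

Answer: -31 1 38 -17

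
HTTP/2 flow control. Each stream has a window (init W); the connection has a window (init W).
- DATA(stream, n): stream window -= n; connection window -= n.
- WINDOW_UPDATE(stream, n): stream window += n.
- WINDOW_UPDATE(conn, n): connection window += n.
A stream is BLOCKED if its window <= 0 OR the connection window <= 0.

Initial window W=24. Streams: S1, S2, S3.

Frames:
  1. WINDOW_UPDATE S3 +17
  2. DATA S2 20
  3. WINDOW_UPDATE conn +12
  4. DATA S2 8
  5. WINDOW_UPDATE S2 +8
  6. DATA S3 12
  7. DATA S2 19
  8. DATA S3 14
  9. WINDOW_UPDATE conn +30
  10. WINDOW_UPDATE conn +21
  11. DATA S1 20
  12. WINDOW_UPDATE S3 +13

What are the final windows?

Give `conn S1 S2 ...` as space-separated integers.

Op 1: conn=24 S1=24 S2=24 S3=41 blocked=[]
Op 2: conn=4 S1=24 S2=4 S3=41 blocked=[]
Op 3: conn=16 S1=24 S2=4 S3=41 blocked=[]
Op 4: conn=8 S1=24 S2=-4 S3=41 blocked=[2]
Op 5: conn=8 S1=24 S2=4 S3=41 blocked=[]
Op 6: conn=-4 S1=24 S2=4 S3=29 blocked=[1, 2, 3]
Op 7: conn=-23 S1=24 S2=-15 S3=29 blocked=[1, 2, 3]
Op 8: conn=-37 S1=24 S2=-15 S3=15 blocked=[1, 2, 3]
Op 9: conn=-7 S1=24 S2=-15 S3=15 blocked=[1, 2, 3]
Op 10: conn=14 S1=24 S2=-15 S3=15 blocked=[2]
Op 11: conn=-6 S1=4 S2=-15 S3=15 blocked=[1, 2, 3]
Op 12: conn=-6 S1=4 S2=-15 S3=28 blocked=[1, 2, 3]

Answer: -6 4 -15 28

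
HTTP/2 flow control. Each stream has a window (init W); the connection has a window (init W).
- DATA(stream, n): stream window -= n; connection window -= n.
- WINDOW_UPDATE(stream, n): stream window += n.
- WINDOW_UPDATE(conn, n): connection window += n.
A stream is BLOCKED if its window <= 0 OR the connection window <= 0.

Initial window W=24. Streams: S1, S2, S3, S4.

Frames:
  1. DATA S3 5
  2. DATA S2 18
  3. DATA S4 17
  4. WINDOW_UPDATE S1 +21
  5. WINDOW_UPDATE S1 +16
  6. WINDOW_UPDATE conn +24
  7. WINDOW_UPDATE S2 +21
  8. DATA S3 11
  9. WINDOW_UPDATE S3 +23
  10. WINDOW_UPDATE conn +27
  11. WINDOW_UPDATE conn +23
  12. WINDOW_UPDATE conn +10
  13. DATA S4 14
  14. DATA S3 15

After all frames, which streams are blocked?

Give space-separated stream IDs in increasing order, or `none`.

Op 1: conn=19 S1=24 S2=24 S3=19 S4=24 blocked=[]
Op 2: conn=1 S1=24 S2=6 S3=19 S4=24 blocked=[]
Op 3: conn=-16 S1=24 S2=6 S3=19 S4=7 blocked=[1, 2, 3, 4]
Op 4: conn=-16 S1=45 S2=6 S3=19 S4=7 blocked=[1, 2, 3, 4]
Op 5: conn=-16 S1=61 S2=6 S3=19 S4=7 blocked=[1, 2, 3, 4]
Op 6: conn=8 S1=61 S2=6 S3=19 S4=7 blocked=[]
Op 7: conn=8 S1=61 S2=27 S3=19 S4=7 blocked=[]
Op 8: conn=-3 S1=61 S2=27 S3=8 S4=7 blocked=[1, 2, 3, 4]
Op 9: conn=-3 S1=61 S2=27 S3=31 S4=7 blocked=[1, 2, 3, 4]
Op 10: conn=24 S1=61 S2=27 S3=31 S4=7 blocked=[]
Op 11: conn=47 S1=61 S2=27 S3=31 S4=7 blocked=[]
Op 12: conn=57 S1=61 S2=27 S3=31 S4=7 blocked=[]
Op 13: conn=43 S1=61 S2=27 S3=31 S4=-7 blocked=[4]
Op 14: conn=28 S1=61 S2=27 S3=16 S4=-7 blocked=[4]

Answer: S4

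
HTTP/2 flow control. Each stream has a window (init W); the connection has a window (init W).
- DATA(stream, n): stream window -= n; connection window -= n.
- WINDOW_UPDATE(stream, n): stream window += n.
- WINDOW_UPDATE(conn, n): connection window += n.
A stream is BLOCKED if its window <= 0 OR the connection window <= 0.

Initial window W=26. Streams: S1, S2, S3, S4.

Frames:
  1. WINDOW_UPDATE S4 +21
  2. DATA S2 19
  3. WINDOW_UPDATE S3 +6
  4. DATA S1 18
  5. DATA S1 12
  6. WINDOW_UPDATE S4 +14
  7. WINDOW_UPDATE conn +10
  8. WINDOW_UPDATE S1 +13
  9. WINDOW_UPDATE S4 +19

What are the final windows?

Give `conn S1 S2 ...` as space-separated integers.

Answer: -13 9 7 32 80

Derivation:
Op 1: conn=26 S1=26 S2=26 S3=26 S4=47 blocked=[]
Op 2: conn=7 S1=26 S2=7 S3=26 S4=47 blocked=[]
Op 3: conn=7 S1=26 S2=7 S3=32 S4=47 blocked=[]
Op 4: conn=-11 S1=8 S2=7 S3=32 S4=47 blocked=[1, 2, 3, 4]
Op 5: conn=-23 S1=-4 S2=7 S3=32 S4=47 blocked=[1, 2, 3, 4]
Op 6: conn=-23 S1=-4 S2=7 S3=32 S4=61 blocked=[1, 2, 3, 4]
Op 7: conn=-13 S1=-4 S2=7 S3=32 S4=61 blocked=[1, 2, 3, 4]
Op 8: conn=-13 S1=9 S2=7 S3=32 S4=61 blocked=[1, 2, 3, 4]
Op 9: conn=-13 S1=9 S2=7 S3=32 S4=80 blocked=[1, 2, 3, 4]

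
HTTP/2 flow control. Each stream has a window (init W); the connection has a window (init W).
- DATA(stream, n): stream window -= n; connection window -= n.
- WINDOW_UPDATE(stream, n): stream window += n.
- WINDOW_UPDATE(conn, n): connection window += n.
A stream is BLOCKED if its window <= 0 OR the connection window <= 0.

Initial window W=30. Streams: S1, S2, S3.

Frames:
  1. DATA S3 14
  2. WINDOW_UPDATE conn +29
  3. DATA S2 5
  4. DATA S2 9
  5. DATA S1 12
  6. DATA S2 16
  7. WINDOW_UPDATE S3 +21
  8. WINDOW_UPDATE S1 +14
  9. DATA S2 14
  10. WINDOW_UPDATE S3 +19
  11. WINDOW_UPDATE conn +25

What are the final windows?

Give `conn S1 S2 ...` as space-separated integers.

Op 1: conn=16 S1=30 S2=30 S3=16 blocked=[]
Op 2: conn=45 S1=30 S2=30 S3=16 blocked=[]
Op 3: conn=40 S1=30 S2=25 S3=16 blocked=[]
Op 4: conn=31 S1=30 S2=16 S3=16 blocked=[]
Op 5: conn=19 S1=18 S2=16 S3=16 blocked=[]
Op 6: conn=3 S1=18 S2=0 S3=16 blocked=[2]
Op 7: conn=3 S1=18 S2=0 S3=37 blocked=[2]
Op 8: conn=3 S1=32 S2=0 S3=37 blocked=[2]
Op 9: conn=-11 S1=32 S2=-14 S3=37 blocked=[1, 2, 3]
Op 10: conn=-11 S1=32 S2=-14 S3=56 blocked=[1, 2, 3]
Op 11: conn=14 S1=32 S2=-14 S3=56 blocked=[2]

Answer: 14 32 -14 56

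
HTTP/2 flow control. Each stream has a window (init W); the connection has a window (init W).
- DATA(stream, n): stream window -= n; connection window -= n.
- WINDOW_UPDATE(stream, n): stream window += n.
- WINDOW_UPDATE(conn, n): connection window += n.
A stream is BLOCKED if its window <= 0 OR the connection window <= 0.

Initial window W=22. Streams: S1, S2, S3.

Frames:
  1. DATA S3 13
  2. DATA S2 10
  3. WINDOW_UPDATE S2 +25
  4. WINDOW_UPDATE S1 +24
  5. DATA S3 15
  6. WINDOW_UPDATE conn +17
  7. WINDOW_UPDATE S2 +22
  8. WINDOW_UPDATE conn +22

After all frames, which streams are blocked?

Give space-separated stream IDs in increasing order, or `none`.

Op 1: conn=9 S1=22 S2=22 S3=9 blocked=[]
Op 2: conn=-1 S1=22 S2=12 S3=9 blocked=[1, 2, 3]
Op 3: conn=-1 S1=22 S2=37 S3=9 blocked=[1, 2, 3]
Op 4: conn=-1 S1=46 S2=37 S3=9 blocked=[1, 2, 3]
Op 5: conn=-16 S1=46 S2=37 S3=-6 blocked=[1, 2, 3]
Op 6: conn=1 S1=46 S2=37 S3=-6 blocked=[3]
Op 7: conn=1 S1=46 S2=59 S3=-6 blocked=[3]
Op 8: conn=23 S1=46 S2=59 S3=-6 blocked=[3]

Answer: S3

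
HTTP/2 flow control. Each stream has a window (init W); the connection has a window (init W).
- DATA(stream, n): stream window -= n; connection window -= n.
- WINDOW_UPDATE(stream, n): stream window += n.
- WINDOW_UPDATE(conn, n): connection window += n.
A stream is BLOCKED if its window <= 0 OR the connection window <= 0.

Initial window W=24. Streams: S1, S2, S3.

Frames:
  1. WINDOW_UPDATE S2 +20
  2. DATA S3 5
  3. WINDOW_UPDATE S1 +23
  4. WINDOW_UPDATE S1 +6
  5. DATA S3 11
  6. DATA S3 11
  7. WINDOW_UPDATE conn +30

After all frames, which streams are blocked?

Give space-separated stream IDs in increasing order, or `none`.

Answer: S3

Derivation:
Op 1: conn=24 S1=24 S2=44 S3=24 blocked=[]
Op 2: conn=19 S1=24 S2=44 S3=19 blocked=[]
Op 3: conn=19 S1=47 S2=44 S3=19 blocked=[]
Op 4: conn=19 S1=53 S2=44 S3=19 blocked=[]
Op 5: conn=8 S1=53 S2=44 S3=8 blocked=[]
Op 6: conn=-3 S1=53 S2=44 S3=-3 blocked=[1, 2, 3]
Op 7: conn=27 S1=53 S2=44 S3=-3 blocked=[3]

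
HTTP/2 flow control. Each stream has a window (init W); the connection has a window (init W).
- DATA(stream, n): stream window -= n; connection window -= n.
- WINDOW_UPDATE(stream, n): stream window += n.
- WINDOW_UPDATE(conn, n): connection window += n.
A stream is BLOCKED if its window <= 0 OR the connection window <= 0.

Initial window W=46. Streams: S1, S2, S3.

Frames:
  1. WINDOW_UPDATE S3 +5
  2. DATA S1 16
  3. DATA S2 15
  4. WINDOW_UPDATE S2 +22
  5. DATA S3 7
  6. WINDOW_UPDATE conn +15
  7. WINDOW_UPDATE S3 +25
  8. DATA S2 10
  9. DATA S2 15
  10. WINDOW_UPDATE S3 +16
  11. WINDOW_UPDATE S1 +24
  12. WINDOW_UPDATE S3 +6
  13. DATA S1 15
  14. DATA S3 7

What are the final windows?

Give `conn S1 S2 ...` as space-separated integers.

Op 1: conn=46 S1=46 S2=46 S3=51 blocked=[]
Op 2: conn=30 S1=30 S2=46 S3=51 blocked=[]
Op 3: conn=15 S1=30 S2=31 S3=51 blocked=[]
Op 4: conn=15 S1=30 S2=53 S3=51 blocked=[]
Op 5: conn=8 S1=30 S2=53 S3=44 blocked=[]
Op 6: conn=23 S1=30 S2=53 S3=44 blocked=[]
Op 7: conn=23 S1=30 S2=53 S3=69 blocked=[]
Op 8: conn=13 S1=30 S2=43 S3=69 blocked=[]
Op 9: conn=-2 S1=30 S2=28 S3=69 blocked=[1, 2, 3]
Op 10: conn=-2 S1=30 S2=28 S3=85 blocked=[1, 2, 3]
Op 11: conn=-2 S1=54 S2=28 S3=85 blocked=[1, 2, 3]
Op 12: conn=-2 S1=54 S2=28 S3=91 blocked=[1, 2, 3]
Op 13: conn=-17 S1=39 S2=28 S3=91 blocked=[1, 2, 3]
Op 14: conn=-24 S1=39 S2=28 S3=84 blocked=[1, 2, 3]

Answer: -24 39 28 84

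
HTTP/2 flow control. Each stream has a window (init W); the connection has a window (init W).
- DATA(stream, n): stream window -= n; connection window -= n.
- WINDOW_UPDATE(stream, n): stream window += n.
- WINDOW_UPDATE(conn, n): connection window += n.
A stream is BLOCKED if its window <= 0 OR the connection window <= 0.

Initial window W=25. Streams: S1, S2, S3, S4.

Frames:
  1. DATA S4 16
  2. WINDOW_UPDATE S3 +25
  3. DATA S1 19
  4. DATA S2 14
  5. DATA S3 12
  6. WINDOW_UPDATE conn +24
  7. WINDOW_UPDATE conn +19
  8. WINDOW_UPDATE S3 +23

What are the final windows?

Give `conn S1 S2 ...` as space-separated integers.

Answer: 7 6 11 61 9

Derivation:
Op 1: conn=9 S1=25 S2=25 S3=25 S4=9 blocked=[]
Op 2: conn=9 S1=25 S2=25 S3=50 S4=9 blocked=[]
Op 3: conn=-10 S1=6 S2=25 S3=50 S4=9 blocked=[1, 2, 3, 4]
Op 4: conn=-24 S1=6 S2=11 S3=50 S4=9 blocked=[1, 2, 3, 4]
Op 5: conn=-36 S1=6 S2=11 S3=38 S4=9 blocked=[1, 2, 3, 4]
Op 6: conn=-12 S1=6 S2=11 S3=38 S4=9 blocked=[1, 2, 3, 4]
Op 7: conn=7 S1=6 S2=11 S3=38 S4=9 blocked=[]
Op 8: conn=7 S1=6 S2=11 S3=61 S4=9 blocked=[]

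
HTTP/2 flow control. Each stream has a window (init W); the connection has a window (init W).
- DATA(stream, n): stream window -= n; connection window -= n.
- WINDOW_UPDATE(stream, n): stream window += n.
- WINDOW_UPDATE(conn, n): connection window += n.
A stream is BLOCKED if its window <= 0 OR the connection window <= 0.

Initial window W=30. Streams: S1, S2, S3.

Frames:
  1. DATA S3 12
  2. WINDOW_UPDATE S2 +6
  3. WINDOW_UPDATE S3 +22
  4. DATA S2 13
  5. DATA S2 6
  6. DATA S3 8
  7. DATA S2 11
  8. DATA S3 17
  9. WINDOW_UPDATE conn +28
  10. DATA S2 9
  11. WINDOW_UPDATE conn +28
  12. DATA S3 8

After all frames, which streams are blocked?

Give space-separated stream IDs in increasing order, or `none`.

Answer: S2

Derivation:
Op 1: conn=18 S1=30 S2=30 S3=18 blocked=[]
Op 2: conn=18 S1=30 S2=36 S3=18 blocked=[]
Op 3: conn=18 S1=30 S2=36 S3=40 blocked=[]
Op 4: conn=5 S1=30 S2=23 S3=40 blocked=[]
Op 5: conn=-1 S1=30 S2=17 S3=40 blocked=[1, 2, 3]
Op 6: conn=-9 S1=30 S2=17 S3=32 blocked=[1, 2, 3]
Op 7: conn=-20 S1=30 S2=6 S3=32 blocked=[1, 2, 3]
Op 8: conn=-37 S1=30 S2=6 S3=15 blocked=[1, 2, 3]
Op 9: conn=-9 S1=30 S2=6 S3=15 blocked=[1, 2, 3]
Op 10: conn=-18 S1=30 S2=-3 S3=15 blocked=[1, 2, 3]
Op 11: conn=10 S1=30 S2=-3 S3=15 blocked=[2]
Op 12: conn=2 S1=30 S2=-3 S3=7 blocked=[2]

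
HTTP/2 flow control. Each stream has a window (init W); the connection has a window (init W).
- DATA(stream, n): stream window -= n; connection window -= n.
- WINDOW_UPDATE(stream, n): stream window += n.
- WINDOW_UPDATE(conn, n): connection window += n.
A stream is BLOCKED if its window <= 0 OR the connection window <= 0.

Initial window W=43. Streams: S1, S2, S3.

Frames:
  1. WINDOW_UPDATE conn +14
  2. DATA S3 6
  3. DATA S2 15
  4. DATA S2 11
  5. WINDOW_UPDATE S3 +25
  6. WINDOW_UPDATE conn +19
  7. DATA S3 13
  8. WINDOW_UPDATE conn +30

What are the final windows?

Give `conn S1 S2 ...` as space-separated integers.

Op 1: conn=57 S1=43 S2=43 S3=43 blocked=[]
Op 2: conn=51 S1=43 S2=43 S3=37 blocked=[]
Op 3: conn=36 S1=43 S2=28 S3=37 blocked=[]
Op 4: conn=25 S1=43 S2=17 S3=37 blocked=[]
Op 5: conn=25 S1=43 S2=17 S3=62 blocked=[]
Op 6: conn=44 S1=43 S2=17 S3=62 blocked=[]
Op 7: conn=31 S1=43 S2=17 S3=49 blocked=[]
Op 8: conn=61 S1=43 S2=17 S3=49 blocked=[]

Answer: 61 43 17 49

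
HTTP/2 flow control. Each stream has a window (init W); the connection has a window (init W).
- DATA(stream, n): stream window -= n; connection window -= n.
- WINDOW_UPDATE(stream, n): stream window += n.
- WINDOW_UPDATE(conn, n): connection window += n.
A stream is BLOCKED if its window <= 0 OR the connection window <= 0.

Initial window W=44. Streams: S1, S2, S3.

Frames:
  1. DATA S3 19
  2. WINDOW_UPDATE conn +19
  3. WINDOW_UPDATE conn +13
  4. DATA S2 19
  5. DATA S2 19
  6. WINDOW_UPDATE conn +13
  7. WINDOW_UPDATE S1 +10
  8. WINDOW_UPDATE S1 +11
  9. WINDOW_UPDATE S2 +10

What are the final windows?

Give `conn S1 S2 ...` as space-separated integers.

Op 1: conn=25 S1=44 S2=44 S3=25 blocked=[]
Op 2: conn=44 S1=44 S2=44 S3=25 blocked=[]
Op 3: conn=57 S1=44 S2=44 S3=25 blocked=[]
Op 4: conn=38 S1=44 S2=25 S3=25 blocked=[]
Op 5: conn=19 S1=44 S2=6 S3=25 blocked=[]
Op 6: conn=32 S1=44 S2=6 S3=25 blocked=[]
Op 7: conn=32 S1=54 S2=6 S3=25 blocked=[]
Op 8: conn=32 S1=65 S2=6 S3=25 blocked=[]
Op 9: conn=32 S1=65 S2=16 S3=25 blocked=[]

Answer: 32 65 16 25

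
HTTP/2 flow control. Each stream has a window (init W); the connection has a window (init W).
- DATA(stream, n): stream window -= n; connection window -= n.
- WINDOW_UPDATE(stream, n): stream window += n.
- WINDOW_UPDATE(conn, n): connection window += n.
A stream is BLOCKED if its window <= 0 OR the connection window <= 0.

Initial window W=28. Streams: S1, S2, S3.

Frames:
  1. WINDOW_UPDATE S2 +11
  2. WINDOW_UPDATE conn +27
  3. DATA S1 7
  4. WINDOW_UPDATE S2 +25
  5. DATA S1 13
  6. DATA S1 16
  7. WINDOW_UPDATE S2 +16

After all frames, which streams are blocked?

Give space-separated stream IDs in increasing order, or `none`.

Op 1: conn=28 S1=28 S2=39 S3=28 blocked=[]
Op 2: conn=55 S1=28 S2=39 S3=28 blocked=[]
Op 3: conn=48 S1=21 S2=39 S3=28 blocked=[]
Op 4: conn=48 S1=21 S2=64 S3=28 blocked=[]
Op 5: conn=35 S1=8 S2=64 S3=28 blocked=[]
Op 6: conn=19 S1=-8 S2=64 S3=28 blocked=[1]
Op 7: conn=19 S1=-8 S2=80 S3=28 blocked=[1]

Answer: S1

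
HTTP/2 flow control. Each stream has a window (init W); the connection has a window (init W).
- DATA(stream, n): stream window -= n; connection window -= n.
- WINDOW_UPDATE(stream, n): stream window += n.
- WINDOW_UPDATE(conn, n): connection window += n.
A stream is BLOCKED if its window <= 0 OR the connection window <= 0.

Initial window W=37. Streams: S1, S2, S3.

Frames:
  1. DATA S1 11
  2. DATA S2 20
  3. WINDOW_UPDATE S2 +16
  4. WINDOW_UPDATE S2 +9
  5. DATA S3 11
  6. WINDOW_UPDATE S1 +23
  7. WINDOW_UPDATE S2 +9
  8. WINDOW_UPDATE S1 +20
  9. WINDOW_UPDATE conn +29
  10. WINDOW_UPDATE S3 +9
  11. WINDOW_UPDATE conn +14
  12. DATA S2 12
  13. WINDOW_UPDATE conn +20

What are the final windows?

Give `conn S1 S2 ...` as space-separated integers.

Answer: 46 69 39 35

Derivation:
Op 1: conn=26 S1=26 S2=37 S3=37 blocked=[]
Op 2: conn=6 S1=26 S2=17 S3=37 blocked=[]
Op 3: conn=6 S1=26 S2=33 S3=37 blocked=[]
Op 4: conn=6 S1=26 S2=42 S3=37 blocked=[]
Op 5: conn=-5 S1=26 S2=42 S3=26 blocked=[1, 2, 3]
Op 6: conn=-5 S1=49 S2=42 S3=26 blocked=[1, 2, 3]
Op 7: conn=-5 S1=49 S2=51 S3=26 blocked=[1, 2, 3]
Op 8: conn=-5 S1=69 S2=51 S3=26 blocked=[1, 2, 3]
Op 9: conn=24 S1=69 S2=51 S3=26 blocked=[]
Op 10: conn=24 S1=69 S2=51 S3=35 blocked=[]
Op 11: conn=38 S1=69 S2=51 S3=35 blocked=[]
Op 12: conn=26 S1=69 S2=39 S3=35 blocked=[]
Op 13: conn=46 S1=69 S2=39 S3=35 blocked=[]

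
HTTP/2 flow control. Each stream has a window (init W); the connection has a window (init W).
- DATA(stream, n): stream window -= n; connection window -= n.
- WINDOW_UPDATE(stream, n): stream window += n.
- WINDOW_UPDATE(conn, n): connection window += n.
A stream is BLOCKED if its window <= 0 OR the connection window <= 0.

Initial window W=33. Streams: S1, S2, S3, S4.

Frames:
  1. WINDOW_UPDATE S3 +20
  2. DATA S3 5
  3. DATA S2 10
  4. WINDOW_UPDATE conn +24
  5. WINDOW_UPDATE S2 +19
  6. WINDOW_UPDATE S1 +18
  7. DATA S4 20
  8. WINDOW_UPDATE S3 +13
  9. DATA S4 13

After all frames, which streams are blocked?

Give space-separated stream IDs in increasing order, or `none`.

Answer: S4

Derivation:
Op 1: conn=33 S1=33 S2=33 S3=53 S4=33 blocked=[]
Op 2: conn=28 S1=33 S2=33 S3=48 S4=33 blocked=[]
Op 3: conn=18 S1=33 S2=23 S3=48 S4=33 blocked=[]
Op 4: conn=42 S1=33 S2=23 S3=48 S4=33 blocked=[]
Op 5: conn=42 S1=33 S2=42 S3=48 S4=33 blocked=[]
Op 6: conn=42 S1=51 S2=42 S3=48 S4=33 blocked=[]
Op 7: conn=22 S1=51 S2=42 S3=48 S4=13 blocked=[]
Op 8: conn=22 S1=51 S2=42 S3=61 S4=13 blocked=[]
Op 9: conn=9 S1=51 S2=42 S3=61 S4=0 blocked=[4]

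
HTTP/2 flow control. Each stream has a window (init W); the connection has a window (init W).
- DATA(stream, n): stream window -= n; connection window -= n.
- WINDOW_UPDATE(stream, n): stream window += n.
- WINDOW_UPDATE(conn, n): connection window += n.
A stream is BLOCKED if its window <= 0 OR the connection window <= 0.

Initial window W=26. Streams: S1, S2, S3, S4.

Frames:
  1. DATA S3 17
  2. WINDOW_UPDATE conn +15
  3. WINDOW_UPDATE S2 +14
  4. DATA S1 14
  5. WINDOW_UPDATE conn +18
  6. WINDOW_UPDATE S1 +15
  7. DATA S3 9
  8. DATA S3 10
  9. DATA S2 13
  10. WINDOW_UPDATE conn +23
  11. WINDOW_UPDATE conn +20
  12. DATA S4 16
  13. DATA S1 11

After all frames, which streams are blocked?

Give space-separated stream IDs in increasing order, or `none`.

Answer: S3

Derivation:
Op 1: conn=9 S1=26 S2=26 S3=9 S4=26 blocked=[]
Op 2: conn=24 S1=26 S2=26 S3=9 S4=26 blocked=[]
Op 3: conn=24 S1=26 S2=40 S3=9 S4=26 blocked=[]
Op 4: conn=10 S1=12 S2=40 S3=9 S4=26 blocked=[]
Op 5: conn=28 S1=12 S2=40 S3=9 S4=26 blocked=[]
Op 6: conn=28 S1=27 S2=40 S3=9 S4=26 blocked=[]
Op 7: conn=19 S1=27 S2=40 S3=0 S4=26 blocked=[3]
Op 8: conn=9 S1=27 S2=40 S3=-10 S4=26 blocked=[3]
Op 9: conn=-4 S1=27 S2=27 S3=-10 S4=26 blocked=[1, 2, 3, 4]
Op 10: conn=19 S1=27 S2=27 S3=-10 S4=26 blocked=[3]
Op 11: conn=39 S1=27 S2=27 S3=-10 S4=26 blocked=[3]
Op 12: conn=23 S1=27 S2=27 S3=-10 S4=10 blocked=[3]
Op 13: conn=12 S1=16 S2=27 S3=-10 S4=10 blocked=[3]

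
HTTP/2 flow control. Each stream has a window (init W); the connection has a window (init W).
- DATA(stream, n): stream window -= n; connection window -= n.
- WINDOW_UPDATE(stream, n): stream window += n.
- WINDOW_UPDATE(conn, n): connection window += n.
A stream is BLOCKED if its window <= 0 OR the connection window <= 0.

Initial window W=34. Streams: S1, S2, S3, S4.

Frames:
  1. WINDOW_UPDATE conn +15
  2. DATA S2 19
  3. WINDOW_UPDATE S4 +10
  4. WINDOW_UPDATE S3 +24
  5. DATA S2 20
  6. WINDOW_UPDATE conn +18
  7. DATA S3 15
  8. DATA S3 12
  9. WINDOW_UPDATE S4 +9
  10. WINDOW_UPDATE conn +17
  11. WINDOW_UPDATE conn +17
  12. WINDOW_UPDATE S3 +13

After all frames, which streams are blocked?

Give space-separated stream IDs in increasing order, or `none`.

Op 1: conn=49 S1=34 S2=34 S3=34 S4=34 blocked=[]
Op 2: conn=30 S1=34 S2=15 S3=34 S4=34 blocked=[]
Op 3: conn=30 S1=34 S2=15 S3=34 S4=44 blocked=[]
Op 4: conn=30 S1=34 S2=15 S3=58 S4=44 blocked=[]
Op 5: conn=10 S1=34 S2=-5 S3=58 S4=44 blocked=[2]
Op 6: conn=28 S1=34 S2=-5 S3=58 S4=44 blocked=[2]
Op 7: conn=13 S1=34 S2=-5 S3=43 S4=44 blocked=[2]
Op 8: conn=1 S1=34 S2=-5 S3=31 S4=44 blocked=[2]
Op 9: conn=1 S1=34 S2=-5 S3=31 S4=53 blocked=[2]
Op 10: conn=18 S1=34 S2=-5 S3=31 S4=53 blocked=[2]
Op 11: conn=35 S1=34 S2=-5 S3=31 S4=53 blocked=[2]
Op 12: conn=35 S1=34 S2=-5 S3=44 S4=53 blocked=[2]

Answer: S2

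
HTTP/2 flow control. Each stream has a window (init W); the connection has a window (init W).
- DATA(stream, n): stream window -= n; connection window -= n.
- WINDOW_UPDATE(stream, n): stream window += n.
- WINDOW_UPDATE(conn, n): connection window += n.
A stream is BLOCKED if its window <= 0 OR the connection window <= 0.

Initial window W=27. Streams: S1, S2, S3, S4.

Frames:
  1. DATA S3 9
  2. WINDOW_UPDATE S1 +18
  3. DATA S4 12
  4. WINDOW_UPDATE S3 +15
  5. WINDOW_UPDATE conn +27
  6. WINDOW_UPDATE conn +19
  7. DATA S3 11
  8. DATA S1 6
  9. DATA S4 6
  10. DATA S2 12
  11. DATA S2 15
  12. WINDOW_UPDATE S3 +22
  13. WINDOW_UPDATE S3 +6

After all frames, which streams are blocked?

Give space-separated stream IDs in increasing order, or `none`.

Answer: S2

Derivation:
Op 1: conn=18 S1=27 S2=27 S3=18 S4=27 blocked=[]
Op 2: conn=18 S1=45 S2=27 S3=18 S4=27 blocked=[]
Op 3: conn=6 S1=45 S2=27 S3=18 S4=15 blocked=[]
Op 4: conn=6 S1=45 S2=27 S3=33 S4=15 blocked=[]
Op 5: conn=33 S1=45 S2=27 S3=33 S4=15 blocked=[]
Op 6: conn=52 S1=45 S2=27 S3=33 S4=15 blocked=[]
Op 7: conn=41 S1=45 S2=27 S3=22 S4=15 blocked=[]
Op 8: conn=35 S1=39 S2=27 S3=22 S4=15 blocked=[]
Op 9: conn=29 S1=39 S2=27 S3=22 S4=9 blocked=[]
Op 10: conn=17 S1=39 S2=15 S3=22 S4=9 blocked=[]
Op 11: conn=2 S1=39 S2=0 S3=22 S4=9 blocked=[2]
Op 12: conn=2 S1=39 S2=0 S3=44 S4=9 blocked=[2]
Op 13: conn=2 S1=39 S2=0 S3=50 S4=9 blocked=[2]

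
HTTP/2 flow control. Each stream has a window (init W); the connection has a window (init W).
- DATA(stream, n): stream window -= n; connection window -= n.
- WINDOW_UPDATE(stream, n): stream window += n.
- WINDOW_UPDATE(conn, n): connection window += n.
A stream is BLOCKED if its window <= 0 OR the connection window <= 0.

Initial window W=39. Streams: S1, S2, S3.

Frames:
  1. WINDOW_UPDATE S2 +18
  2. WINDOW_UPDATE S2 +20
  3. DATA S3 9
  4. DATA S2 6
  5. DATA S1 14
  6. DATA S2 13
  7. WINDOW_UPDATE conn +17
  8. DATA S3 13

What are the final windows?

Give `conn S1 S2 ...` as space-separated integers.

Answer: 1 25 58 17

Derivation:
Op 1: conn=39 S1=39 S2=57 S3=39 blocked=[]
Op 2: conn=39 S1=39 S2=77 S3=39 blocked=[]
Op 3: conn=30 S1=39 S2=77 S3=30 blocked=[]
Op 4: conn=24 S1=39 S2=71 S3=30 blocked=[]
Op 5: conn=10 S1=25 S2=71 S3=30 blocked=[]
Op 6: conn=-3 S1=25 S2=58 S3=30 blocked=[1, 2, 3]
Op 7: conn=14 S1=25 S2=58 S3=30 blocked=[]
Op 8: conn=1 S1=25 S2=58 S3=17 blocked=[]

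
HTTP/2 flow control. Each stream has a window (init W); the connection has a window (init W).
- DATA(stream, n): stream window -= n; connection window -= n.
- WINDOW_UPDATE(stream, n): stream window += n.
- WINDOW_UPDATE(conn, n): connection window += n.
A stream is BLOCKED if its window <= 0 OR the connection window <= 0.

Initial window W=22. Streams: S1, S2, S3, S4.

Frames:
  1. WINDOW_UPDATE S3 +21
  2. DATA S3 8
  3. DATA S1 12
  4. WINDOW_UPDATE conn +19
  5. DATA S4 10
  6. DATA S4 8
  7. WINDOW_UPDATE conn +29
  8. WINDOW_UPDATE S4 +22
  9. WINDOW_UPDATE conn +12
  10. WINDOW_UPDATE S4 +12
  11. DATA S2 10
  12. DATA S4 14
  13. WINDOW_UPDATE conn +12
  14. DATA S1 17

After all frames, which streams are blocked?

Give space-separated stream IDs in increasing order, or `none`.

Op 1: conn=22 S1=22 S2=22 S3=43 S4=22 blocked=[]
Op 2: conn=14 S1=22 S2=22 S3=35 S4=22 blocked=[]
Op 3: conn=2 S1=10 S2=22 S3=35 S4=22 blocked=[]
Op 4: conn=21 S1=10 S2=22 S3=35 S4=22 blocked=[]
Op 5: conn=11 S1=10 S2=22 S3=35 S4=12 blocked=[]
Op 6: conn=3 S1=10 S2=22 S3=35 S4=4 blocked=[]
Op 7: conn=32 S1=10 S2=22 S3=35 S4=4 blocked=[]
Op 8: conn=32 S1=10 S2=22 S3=35 S4=26 blocked=[]
Op 9: conn=44 S1=10 S2=22 S3=35 S4=26 blocked=[]
Op 10: conn=44 S1=10 S2=22 S3=35 S4=38 blocked=[]
Op 11: conn=34 S1=10 S2=12 S3=35 S4=38 blocked=[]
Op 12: conn=20 S1=10 S2=12 S3=35 S4=24 blocked=[]
Op 13: conn=32 S1=10 S2=12 S3=35 S4=24 blocked=[]
Op 14: conn=15 S1=-7 S2=12 S3=35 S4=24 blocked=[1]

Answer: S1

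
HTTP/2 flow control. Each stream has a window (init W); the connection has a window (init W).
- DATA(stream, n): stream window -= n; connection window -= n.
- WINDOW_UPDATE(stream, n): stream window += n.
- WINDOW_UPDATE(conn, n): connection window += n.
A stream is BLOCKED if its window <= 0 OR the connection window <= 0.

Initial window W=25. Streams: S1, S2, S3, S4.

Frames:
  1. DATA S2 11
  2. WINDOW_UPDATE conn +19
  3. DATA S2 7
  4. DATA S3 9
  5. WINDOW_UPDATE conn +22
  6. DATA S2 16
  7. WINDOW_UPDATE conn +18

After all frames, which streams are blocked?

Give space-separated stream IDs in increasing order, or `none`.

Answer: S2

Derivation:
Op 1: conn=14 S1=25 S2=14 S3=25 S4=25 blocked=[]
Op 2: conn=33 S1=25 S2=14 S3=25 S4=25 blocked=[]
Op 3: conn=26 S1=25 S2=7 S3=25 S4=25 blocked=[]
Op 4: conn=17 S1=25 S2=7 S3=16 S4=25 blocked=[]
Op 5: conn=39 S1=25 S2=7 S3=16 S4=25 blocked=[]
Op 6: conn=23 S1=25 S2=-9 S3=16 S4=25 blocked=[2]
Op 7: conn=41 S1=25 S2=-9 S3=16 S4=25 blocked=[2]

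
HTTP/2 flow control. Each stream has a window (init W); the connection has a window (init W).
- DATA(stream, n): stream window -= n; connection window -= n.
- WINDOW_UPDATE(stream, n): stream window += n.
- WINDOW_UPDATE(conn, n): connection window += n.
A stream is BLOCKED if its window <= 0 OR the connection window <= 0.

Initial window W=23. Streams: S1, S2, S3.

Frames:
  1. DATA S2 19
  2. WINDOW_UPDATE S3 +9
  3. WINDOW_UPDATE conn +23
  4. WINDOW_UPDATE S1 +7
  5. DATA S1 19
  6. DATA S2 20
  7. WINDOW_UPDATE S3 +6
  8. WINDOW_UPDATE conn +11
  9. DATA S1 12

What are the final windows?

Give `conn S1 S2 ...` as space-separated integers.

Answer: -13 -1 -16 38

Derivation:
Op 1: conn=4 S1=23 S2=4 S3=23 blocked=[]
Op 2: conn=4 S1=23 S2=4 S3=32 blocked=[]
Op 3: conn=27 S1=23 S2=4 S3=32 blocked=[]
Op 4: conn=27 S1=30 S2=4 S3=32 blocked=[]
Op 5: conn=8 S1=11 S2=4 S3=32 blocked=[]
Op 6: conn=-12 S1=11 S2=-16 S3=32 blocked=[1, 2, 3]
Op 7: conn=-12 S1=11 S2=-16 S3=38 blocked=[1, 2, 3]
Op 8: conn=-1 S1=11 S2=-16 S3=38 blocked=[1, 2, 3]
Op 9: conn=-13 S1=-1 S2=-16 S3=38 blocked=[1, 2, 3]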